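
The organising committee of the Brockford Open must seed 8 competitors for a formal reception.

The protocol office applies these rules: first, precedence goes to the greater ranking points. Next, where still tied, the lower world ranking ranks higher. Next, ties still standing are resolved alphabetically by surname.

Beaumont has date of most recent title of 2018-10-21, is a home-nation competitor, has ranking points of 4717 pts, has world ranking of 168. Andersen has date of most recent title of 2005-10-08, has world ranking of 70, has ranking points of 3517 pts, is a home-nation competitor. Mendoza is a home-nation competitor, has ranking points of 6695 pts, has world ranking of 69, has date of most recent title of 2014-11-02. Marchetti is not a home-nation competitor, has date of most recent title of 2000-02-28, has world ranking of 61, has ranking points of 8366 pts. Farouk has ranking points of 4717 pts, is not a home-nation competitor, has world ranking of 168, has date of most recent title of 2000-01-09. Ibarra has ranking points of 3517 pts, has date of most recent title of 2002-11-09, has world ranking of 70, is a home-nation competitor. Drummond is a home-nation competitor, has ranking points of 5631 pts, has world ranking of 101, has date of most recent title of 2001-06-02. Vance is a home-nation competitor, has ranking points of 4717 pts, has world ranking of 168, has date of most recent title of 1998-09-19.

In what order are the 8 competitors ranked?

By ranking points (higher first): Marchetti (8366 pts); then Mendoza (6695 pts); then Drummond (5631 pts); then Beaumont, Farouk and Vance (each 4717 pts); then Andersen and Ibarra (both 3517 pts).
Beaumont, Farouk and Vance all have world ranking 168, so the next rule applies.
Among Beaumont, Farouk and Vance, alphabetically by surname: Beaumont before Farouk before Vance.
Andersen and Ibarra both have world ranking 70, so the next rule applies.
Among Andersen and Ibarra, alphabetically by surname: Andersen before Ibarra.
Full order: Marchetti, Mendoza, Drummond, Beaumont, Farouk, Vance, Andersen, Ibarra.

Marchetti, Mendoza, Drummond, Beaumont, Farouk, Vance, Andersen, Ibarra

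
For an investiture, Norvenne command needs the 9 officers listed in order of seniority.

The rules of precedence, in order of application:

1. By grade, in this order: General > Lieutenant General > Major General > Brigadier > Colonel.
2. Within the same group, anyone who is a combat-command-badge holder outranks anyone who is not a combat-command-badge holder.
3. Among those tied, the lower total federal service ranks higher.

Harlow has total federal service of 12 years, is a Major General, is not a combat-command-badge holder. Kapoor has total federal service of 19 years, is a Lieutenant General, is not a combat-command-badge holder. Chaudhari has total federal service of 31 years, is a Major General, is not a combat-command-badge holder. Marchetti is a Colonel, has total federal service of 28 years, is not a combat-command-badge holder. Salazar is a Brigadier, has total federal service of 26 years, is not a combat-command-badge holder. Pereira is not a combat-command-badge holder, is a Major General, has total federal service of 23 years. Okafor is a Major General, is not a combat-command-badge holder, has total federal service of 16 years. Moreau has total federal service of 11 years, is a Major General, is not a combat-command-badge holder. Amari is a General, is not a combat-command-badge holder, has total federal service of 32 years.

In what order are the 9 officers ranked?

Amari, Kapoor, Moreau, Harlow, Okafor, Pereira, Chaudhari, Salazar, Marchetti

By grade: Amari (General); then Kapoor (Lieutenant General); then Moreau, Harlow, Okafor, Pereira and Chaudhari (Major General); then Salazar (Brigadier); then Marchetti (Colonel).
Moreau, Harlow, Okafor, Pereira and Chaudhari are each not a combat-command-badge holder, so the next rule applies.
Among Moreau, Harlow, Okafor, Pereira and Chaudhari, by total federal service (lower first): Moreau (11 years) before Harlow (12 years) before Okafor (16 years) before Pereira (23 years) before Chaudhari (31 years).
Full order: Amari, Kapoor, Moreau, Harlow, Okafor, Pereira, Chaudhari, Salazar, Marchetti.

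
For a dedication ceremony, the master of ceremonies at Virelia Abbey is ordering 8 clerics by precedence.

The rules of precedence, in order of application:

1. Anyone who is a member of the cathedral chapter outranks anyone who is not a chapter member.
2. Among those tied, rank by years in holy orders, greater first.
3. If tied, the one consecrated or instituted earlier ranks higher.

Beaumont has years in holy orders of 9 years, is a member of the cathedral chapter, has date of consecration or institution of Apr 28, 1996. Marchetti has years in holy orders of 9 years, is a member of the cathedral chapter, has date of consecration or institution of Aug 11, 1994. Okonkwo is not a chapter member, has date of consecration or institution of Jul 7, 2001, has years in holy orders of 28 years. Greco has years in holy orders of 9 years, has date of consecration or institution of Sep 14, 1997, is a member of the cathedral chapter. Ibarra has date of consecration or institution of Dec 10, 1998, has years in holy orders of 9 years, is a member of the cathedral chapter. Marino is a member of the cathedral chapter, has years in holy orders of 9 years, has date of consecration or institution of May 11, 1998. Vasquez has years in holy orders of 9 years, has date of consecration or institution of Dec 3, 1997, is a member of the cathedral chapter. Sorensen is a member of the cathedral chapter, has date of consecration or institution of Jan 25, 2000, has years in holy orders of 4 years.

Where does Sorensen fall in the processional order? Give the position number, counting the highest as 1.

7

By the first rule: Marchetti, Beaumont, Greco, Vasquez, Marino, Ibarra and Sorensen (each a member of the cathedral chapter); then Okonkwo (not a chapter member).
Among Marchetti, Beaumont, Greco, Vasquez, Marino, Ibarra and Sorensen, by years in holy orders (higher first): Marchetti, Beaumont, Greco, Vasquez, Marino and Ibarra (9 years) before Sorensen (4 years).
Among Marchetti, Beaumont, Greco, Vasquez, Marino and Ibarra, by date of consecration or institution (earlier first): Marchetti (Aug 11, 1994) before Beaumont (Apr 28, 1996) before Greco (Sep 14, 1997) before Vasquez (Dec 3, 1997) before Marino (May 11, 1998) before Ibarra (Dec 10, 1998).
Order: Marchetti, Beaumont, Greco, Vasquez, Marino, Ibarra, Sorensen, Okonkwo. So position 7.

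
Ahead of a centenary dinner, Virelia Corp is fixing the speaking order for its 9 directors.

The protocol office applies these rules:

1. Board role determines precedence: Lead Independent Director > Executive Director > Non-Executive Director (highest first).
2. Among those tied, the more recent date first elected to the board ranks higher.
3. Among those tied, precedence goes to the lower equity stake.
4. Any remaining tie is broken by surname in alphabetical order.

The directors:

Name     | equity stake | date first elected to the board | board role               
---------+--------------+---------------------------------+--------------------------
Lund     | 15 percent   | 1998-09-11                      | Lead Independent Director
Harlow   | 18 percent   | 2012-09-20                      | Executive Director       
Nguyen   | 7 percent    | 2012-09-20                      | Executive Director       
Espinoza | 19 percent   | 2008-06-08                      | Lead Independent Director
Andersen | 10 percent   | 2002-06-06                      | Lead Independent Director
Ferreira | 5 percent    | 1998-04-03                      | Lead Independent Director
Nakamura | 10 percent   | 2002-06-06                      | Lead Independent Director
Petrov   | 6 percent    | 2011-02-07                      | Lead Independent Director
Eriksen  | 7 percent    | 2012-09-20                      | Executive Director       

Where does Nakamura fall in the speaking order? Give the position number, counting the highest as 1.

By board role: Petrov, Espinoza, Andersen, Nakamura, Lund and Ferreira (Lead Independent Director); then Eriksen, Nguyen and Harlow (Executive Director).
Among Petrov, Espinoza, Andersen, Nakamura, Lund and Ferreira, by date first elected to the board (later first): Petrov (2011-02-07) before Espinoza (2008-06-08) before Andersen and Nakamura (2002-06-06) before Lund (1998-09-11) before Ferreira (1998-04-03).
Andersen and Nakamura both have equity stake 10 percent, so the next rule applies.
Among Andersen and Nakamura, alphabetically by surname: Andersen before Nakamura.
Eriksen, Nguyen and Harlow all have date first elected to the board 2012-09-20, so the next rule applies.
Among Eriksen, Nguyen and Harlow, by equity stake (lower first): Eriksen and Nguyen (7 percent) before Harlow (18 percent).
Among Eriksen and Nguyen, alphabetically by surname: Eriksen before Nguyen.
Order: Petrov, Espinoza, Andersen, Nakamura, Lund, Ferreira, Eriksen, Nguyen, Harlow. So position 4.

4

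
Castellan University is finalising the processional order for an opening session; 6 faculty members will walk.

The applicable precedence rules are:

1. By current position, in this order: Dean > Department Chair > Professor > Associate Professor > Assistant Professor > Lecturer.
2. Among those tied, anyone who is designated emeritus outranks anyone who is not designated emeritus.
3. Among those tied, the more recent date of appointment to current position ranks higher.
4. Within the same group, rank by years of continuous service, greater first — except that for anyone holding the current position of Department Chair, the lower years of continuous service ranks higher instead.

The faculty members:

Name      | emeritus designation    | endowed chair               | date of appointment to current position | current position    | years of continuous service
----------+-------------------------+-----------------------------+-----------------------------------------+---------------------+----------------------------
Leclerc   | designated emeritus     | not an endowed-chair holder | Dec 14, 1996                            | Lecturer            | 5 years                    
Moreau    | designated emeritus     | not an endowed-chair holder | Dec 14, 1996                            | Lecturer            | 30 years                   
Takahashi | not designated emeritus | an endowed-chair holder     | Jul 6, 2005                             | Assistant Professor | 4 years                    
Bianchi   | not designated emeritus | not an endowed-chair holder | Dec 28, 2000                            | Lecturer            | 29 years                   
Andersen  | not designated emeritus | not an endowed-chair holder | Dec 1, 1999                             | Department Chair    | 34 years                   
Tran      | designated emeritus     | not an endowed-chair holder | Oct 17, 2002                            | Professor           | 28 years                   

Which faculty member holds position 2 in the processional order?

By current position: Andersen (Department Chair); then Tran (Professor); then Takahashi (Assistant Professor); then Moreau, Leclerc and Bianchi (Lecturer).
Among Moreau, Leclerc and Bianchi, designated emeritus before not designated emeritus: Moreau and Leclerc (designated emeritus) before Bianchi (not designated emeritus).
Moreau and Leclerc both have date of appointment to current position Dec 14, 1996, so the next rule applies.
Among Moreau and Leclerc, by years of continuous service (higher first): Moreau (30 years) before Leclerc (5 years).
Order: Andersen, Tran, Takahashi, Moreau, Leclerc, Bianchi.

Tran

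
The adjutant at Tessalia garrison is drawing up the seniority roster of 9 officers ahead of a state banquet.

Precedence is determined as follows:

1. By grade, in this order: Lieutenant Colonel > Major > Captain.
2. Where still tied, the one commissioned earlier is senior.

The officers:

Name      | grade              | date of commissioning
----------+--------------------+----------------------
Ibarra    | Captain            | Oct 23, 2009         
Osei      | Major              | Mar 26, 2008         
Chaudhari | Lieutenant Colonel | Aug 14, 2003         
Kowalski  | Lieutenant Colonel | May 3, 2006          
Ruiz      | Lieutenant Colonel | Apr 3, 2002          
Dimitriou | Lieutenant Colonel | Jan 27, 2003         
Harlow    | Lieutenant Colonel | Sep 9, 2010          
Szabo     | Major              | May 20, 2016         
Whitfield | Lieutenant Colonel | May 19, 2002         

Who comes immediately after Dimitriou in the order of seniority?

By grade: Ruiz, Whitfield, Dimitriou, Chaudhari, Kowalski and Harlow (Lieutenant Colonel); then Osei and Szabo (Major); then Ibarra (Captain).
Among Ruiz, Whitfield, Dimitriou, Chaudhari, Kowalski and Harlow, by date of commissioning (earlier first): Ruiz (Apr 3, 2002) before Whitfield (May 19, 2002) before Dimitriou (Jan 27, 2003) before Chaudhari (Aug 14, 2003) before Kowalski (May 3, 2006) before Harlow (Sep 9, 2010).
Among Osei and Szabo, by date of commissioning (earlier first): Osei (Mar 26, 2008) before Szabo (May 20, 2016).
Order: Ruiz, Whitfield, Dimitriou, Chaudhari, Kowalski, Harlow, Osei, Szabo, Ibarra.

Chaudhari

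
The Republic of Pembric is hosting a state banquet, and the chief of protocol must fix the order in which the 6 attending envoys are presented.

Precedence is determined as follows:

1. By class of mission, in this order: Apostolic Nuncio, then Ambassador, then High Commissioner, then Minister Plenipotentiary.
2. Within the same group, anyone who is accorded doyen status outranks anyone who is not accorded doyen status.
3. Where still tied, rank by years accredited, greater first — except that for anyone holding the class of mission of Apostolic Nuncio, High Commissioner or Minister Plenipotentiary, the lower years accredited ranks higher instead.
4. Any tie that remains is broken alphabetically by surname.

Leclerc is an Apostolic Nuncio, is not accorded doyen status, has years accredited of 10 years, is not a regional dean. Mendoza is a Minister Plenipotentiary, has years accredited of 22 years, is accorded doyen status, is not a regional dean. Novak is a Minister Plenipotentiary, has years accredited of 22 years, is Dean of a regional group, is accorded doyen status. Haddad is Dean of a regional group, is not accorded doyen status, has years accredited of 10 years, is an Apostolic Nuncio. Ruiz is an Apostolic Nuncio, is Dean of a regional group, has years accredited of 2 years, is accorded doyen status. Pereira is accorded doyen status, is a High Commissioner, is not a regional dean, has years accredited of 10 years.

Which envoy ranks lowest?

Novak

By class of mission: Ruiz, Haddad and Leclerc (Apostolic Nuncio); then Pereira (High Commissioner); then Mendoza and Novak (Minister Plenipotentiary).
Among Ruiz, Haddad and Leclerc, accorded doyen status before not accorded doyen status: Ruiz (accorded doyen status) before Haddad and Leclerc (not accorded doyen status).
Haddad and Leclerc both have years accredited 10 years, so the next rule applies.
Among Haddad and Leclerc, alphabetically by surname: Haddad before Leclerc.
Mendoza and Novak are each accorded doyen status, so the next rule applies.
Mendoza and Novak both have years accredited 22 years, so the next rule applies.
Among Mendoza and Novak, alphabetically by surname: Mendoza before Novak.
Order: Ruiz, Haddad, Leclerc, Pereira, Mendoza, Novak.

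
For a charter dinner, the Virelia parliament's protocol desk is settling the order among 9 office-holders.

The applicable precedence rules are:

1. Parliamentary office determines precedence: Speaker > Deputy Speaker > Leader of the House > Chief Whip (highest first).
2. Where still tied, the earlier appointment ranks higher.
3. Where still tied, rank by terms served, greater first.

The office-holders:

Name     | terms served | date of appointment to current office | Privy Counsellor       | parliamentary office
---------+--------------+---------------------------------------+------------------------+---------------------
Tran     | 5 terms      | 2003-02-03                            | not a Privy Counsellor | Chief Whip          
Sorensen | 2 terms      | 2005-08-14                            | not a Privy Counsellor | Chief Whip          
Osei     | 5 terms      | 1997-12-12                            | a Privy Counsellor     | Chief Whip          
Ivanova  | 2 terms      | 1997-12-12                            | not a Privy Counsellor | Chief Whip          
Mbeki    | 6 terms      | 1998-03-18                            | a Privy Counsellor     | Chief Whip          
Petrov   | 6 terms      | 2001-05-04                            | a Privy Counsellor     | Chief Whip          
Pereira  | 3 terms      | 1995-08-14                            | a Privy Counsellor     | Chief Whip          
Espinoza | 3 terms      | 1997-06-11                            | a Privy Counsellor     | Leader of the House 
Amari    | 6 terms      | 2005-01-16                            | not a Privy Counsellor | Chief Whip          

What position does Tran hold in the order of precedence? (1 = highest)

By parliamentary office: Espinoza (Leader of the House); then Pereira, Osei, Ivanova, Mbeki, Petrov, Tran, Amari and Sorensen (Chief Whip).
Among Pereira, Osei, Ivanova, Mbeki, Petrov, Tran, Amari and Sorensen, by date of appointment to current office (earlier first): Pereira (1995-08-14) before Osei and Ivanova (1997-12-12) before Mbeki (1998-03-18) before Petrov (2001-05-04) before Tran (2003-02-03) before Amari (2005-01-16) before Sorensen (2005-08-14).
Among Osei and Ivanova, by terms served (higher first): Osei (5 terms) before Ivanova (2 terms).
Order: Espinoza, Pereira, Osei, Ivanova, Mbeki, Petrov, Tran, Amari, Sorensen. So position 7.

7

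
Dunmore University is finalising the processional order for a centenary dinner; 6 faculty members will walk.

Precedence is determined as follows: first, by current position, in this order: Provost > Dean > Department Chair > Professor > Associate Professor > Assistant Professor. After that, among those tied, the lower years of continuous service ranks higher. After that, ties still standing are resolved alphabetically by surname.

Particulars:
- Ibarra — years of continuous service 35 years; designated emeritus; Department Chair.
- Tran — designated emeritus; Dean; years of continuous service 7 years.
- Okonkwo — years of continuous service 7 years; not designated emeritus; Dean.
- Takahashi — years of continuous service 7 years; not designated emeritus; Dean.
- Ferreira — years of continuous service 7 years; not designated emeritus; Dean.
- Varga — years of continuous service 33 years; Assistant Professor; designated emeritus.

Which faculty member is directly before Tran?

By current position: Ferreira, Okonkwo, Takahashi and Tran (Dean); then Ibarra (Department Chair); then Varga (Assistant Professor).
Ferreira, Okonkwo, Takahashi and Tran all have years of continuous service 7 years, so the next rule applies.
Among Ferreira, Okonkwo, Takahashi and Tran, alphabetically by surname: Ferreira before Okonkwo before Takahashi before Tran.
Order: Ferreira, Okonkwo, Takahashi, Tran, Ibarra, Varga.

Takahashi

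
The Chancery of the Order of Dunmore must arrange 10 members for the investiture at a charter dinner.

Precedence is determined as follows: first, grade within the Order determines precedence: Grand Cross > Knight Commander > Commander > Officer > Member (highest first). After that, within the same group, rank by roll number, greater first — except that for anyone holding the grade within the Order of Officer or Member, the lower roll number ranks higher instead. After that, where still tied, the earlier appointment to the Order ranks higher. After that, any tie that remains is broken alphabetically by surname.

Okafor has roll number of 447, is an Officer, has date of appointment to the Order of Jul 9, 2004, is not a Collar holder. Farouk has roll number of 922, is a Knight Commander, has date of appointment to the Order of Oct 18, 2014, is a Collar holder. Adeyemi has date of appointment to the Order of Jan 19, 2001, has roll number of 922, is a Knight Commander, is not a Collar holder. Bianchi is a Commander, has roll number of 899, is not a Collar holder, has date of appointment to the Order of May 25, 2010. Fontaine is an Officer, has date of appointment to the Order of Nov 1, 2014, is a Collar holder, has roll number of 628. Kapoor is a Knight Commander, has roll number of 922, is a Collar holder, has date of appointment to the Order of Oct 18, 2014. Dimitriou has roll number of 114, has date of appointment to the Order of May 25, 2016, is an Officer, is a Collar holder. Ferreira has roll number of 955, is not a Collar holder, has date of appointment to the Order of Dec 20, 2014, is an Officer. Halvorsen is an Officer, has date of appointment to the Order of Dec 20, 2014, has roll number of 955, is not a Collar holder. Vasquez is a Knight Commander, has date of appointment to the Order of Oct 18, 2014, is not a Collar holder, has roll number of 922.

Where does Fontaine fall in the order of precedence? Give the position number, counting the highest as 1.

By grade within the Order: Adeyemi, Farouk, Kapoor and Vasquez (Knight Commander); then Bianchi (Commander); then Dimitriou, Okafor, Fontaine, Ferreira and Halvorsen (Officer).
Adeyemi, Farouk, Kapoor and Vasquez all have roll number 922, so the next rule applies.
Among Adeyemi, Farouk, Kapoor and Vasquez, by date of appointment to the Order (earlier first): Adeyemi (Jan 19, 2001) before Farouk, Kapoor and Vasquez (Oct 18, 2014).
Among Farouk, Kapoor and Vasquez, alphabetically by surname: Farouk before Kapoor before Vasquez.
Among Dimitriou, Okafor, Fontaine, Ferreira and Halvorsen, by roll number (lower first) (reversed rule for this group): Dimitriou (114) before Okafor (447) before Fontaine (628) before Ferreira and Halvorsen (955).
Ferreira and Halvorsen both have date of appointment to the Order Dec 20, 2014, so the next rule applies.
Among Ferreira and Halvorsen, alphabetically by surname: Ferreira before Halvorsen.
Order: Adeyemi, Farouk, Kapoor, Vasquez, Bianchi, Dimitriou, Okafor, Fontaine, Ferreira, Halvorsen. So position 8.

8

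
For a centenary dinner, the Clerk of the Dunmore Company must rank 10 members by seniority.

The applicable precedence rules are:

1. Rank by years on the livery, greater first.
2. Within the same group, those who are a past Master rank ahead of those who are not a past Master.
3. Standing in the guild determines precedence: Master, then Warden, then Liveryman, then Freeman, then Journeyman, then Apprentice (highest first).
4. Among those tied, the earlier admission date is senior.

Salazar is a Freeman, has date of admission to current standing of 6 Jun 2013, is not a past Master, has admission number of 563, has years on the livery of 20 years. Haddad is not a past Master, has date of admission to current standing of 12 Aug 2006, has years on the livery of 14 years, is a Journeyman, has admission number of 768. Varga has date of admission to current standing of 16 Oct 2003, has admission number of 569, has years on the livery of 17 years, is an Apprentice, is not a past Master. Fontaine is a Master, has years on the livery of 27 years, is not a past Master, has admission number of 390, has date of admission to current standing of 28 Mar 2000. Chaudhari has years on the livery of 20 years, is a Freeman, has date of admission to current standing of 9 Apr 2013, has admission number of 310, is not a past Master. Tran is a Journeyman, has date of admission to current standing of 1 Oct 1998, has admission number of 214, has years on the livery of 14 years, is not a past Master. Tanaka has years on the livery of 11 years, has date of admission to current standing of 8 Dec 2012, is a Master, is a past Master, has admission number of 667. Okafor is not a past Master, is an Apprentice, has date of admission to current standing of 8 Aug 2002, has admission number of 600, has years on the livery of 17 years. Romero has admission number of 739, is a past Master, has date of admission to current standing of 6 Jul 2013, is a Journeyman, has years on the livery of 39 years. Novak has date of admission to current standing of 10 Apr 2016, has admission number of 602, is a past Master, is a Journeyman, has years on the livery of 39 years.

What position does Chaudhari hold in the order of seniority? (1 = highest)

By years on the livery (higher first): Romero and Novak (both 39 years); then Fontaine (27 years); then Chaudhari and Salazar (both 20 years); then Okafor and Varga (both 17 years); then Tran and Haddad (both 14 years); then Tanaka (11 years).
Romero and Novak are each a past Master, so the next rule applies.
Romero and Novak are each Journeyman, so the next rule applies.
Among Romero and Novak, by date of admission to current standing (earlier first): Romero (6 Jul 2013) before Novak (10 Apr 2016).
Chaudhari and Salazar are each not a past Master, so the next rule applies.
Chaudhari and Salazar are each Freeman, so the next rule applies.
Among Chaudhari and Salazar, by date of admission to current standing (earlier first): Chaudhari (9 Apr 2013) before Salazar (6 Jun 2013).
Okafor and Varga are each not a past Master, so the next rule applies.
Okafor and Varga are each Apprentice, so the next rule applies.
Among Okafor and Varga, by date of admission to current standing (earlier first): Okafor (8 Aug 2002) before Varga (16 Oct 2003).
Tran and Haddad are each not a past Master, so the next rule applies.
Tran and Haddad are each Journeyman, so the next rule applies.
Among Tran and Haddad, by date of admission to current standing (earlier first): Tran (1 Oct 1998) before Haddad (12 Aug 2006).
Order: Romero, Novak, Fontaine, Chaudhari, Salazar, Okafor, Varga, Tran, Haddad, Tanaka. So position 4.

4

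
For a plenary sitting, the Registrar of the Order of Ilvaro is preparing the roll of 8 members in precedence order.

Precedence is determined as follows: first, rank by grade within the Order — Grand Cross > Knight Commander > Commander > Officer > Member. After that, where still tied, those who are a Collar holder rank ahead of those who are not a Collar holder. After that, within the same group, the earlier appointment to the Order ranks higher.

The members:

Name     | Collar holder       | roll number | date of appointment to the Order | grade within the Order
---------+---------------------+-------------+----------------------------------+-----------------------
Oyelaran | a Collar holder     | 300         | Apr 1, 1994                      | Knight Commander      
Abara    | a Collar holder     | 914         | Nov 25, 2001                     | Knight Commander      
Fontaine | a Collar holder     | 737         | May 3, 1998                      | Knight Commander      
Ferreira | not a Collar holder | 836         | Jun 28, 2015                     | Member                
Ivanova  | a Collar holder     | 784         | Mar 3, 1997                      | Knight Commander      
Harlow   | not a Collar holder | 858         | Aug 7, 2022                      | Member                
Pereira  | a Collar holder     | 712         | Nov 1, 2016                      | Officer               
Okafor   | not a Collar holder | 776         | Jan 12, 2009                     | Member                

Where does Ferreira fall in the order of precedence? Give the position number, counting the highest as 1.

By grade within the Order: Oyelaran, Ivanova, Fontaine and Abara (Knight Commander); then Pereira (Officer); then Okafor, Ferreira and Harlow (Member).
Oyelaran, Ivanova, Fontaine and Abara are each a Collar holder, so the next rule applies.
Among Oyelaran, Ivanova, Fontaine and Abara, by date of appointment to the Order (earlier first): Oyelaran (Apr 1, 1994) before Ivanova (Mar 3, 1997) before Fontaine (May 3, 1998) before Abara (Nov 25, 2001).
Okafor, Ferreira and Harlow are each not a Collar holder, so the next rule applies.
Among Okafor, Ferreira and Harlow, by date of appointment to the Order (earlier first): Okafor (Jan 12, 2009) before Ferreira (Jun 28, 2015) before Harlow (Aug 7, 2022).
Order: Oyelaran, Ivanova, Fontaine, Abara, Pereira, Okafor, Ferreira, Harlow. So position 7.

7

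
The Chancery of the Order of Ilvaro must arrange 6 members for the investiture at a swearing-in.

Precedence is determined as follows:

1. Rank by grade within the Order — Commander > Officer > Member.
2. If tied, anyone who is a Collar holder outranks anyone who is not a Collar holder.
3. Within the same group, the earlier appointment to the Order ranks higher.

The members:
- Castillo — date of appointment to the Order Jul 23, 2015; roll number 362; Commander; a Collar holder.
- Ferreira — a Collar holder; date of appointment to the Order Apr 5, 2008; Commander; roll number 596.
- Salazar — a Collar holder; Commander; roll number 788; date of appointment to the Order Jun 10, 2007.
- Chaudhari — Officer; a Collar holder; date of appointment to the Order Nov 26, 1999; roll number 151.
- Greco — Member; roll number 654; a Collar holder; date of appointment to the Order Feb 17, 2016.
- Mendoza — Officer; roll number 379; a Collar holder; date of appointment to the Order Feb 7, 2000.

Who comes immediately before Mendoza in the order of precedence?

Chaudhari

By grade within the Order: Salazar, Ferreira and Castillo (Commander); then Chaudhari and Mendoza (Officer); then Greco (Member).
Salazar, Ferreira and Castillo are each a Collar holder, so the next rule applies.
Among Salazar, Ferreira and Castillo, by date of appointment to the Order (earlier first): Salazar (Jun 10, 2007) before Ferreira (Apr 5, 2008) before Castillo (Jul 23, 2015).
Chaudhari and Mendoza are each a Collar holder, so the next rule applies.
Among Chaudhari and Mendoza, by date of appointment to the Order (earlier first): Chaudhari (Nov 26, 1999) before Mendoza (Feb 7, 2000).
Order: Salazar, Ferreira, Castillo, Chaudhari, Mendoza, Greco.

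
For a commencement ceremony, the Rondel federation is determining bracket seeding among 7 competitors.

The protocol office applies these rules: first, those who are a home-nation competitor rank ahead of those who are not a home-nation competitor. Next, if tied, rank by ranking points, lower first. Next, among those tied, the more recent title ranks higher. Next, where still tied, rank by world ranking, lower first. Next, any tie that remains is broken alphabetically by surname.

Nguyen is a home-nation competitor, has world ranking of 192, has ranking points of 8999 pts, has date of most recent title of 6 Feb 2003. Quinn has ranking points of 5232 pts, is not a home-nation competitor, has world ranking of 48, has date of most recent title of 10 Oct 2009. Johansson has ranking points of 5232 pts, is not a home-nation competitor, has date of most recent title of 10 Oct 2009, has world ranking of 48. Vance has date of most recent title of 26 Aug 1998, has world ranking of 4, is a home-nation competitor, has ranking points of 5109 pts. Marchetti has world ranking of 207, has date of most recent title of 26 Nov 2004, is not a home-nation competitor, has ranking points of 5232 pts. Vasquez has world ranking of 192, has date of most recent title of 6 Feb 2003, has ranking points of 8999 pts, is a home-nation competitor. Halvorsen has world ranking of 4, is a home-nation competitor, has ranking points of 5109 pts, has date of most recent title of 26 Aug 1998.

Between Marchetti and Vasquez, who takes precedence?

By the first rule: Halvorsen, Vance, Nguyen and Vasquez (each a home-nation competitor); then Johansson, Quinn and Marchetti (each not a home-nation competitor).
Among Halvorsen, Vance, Nguyen and Vasquez, by ranking points (lower first): Halvorsen and Vance (5109 pts) before Nguyen and Vasquez (8999 pts).
Halvorsen and Vance both have date of most recent title 26 Aug 1998, so the next rule applies.
Halvorsen and Vance both have world ranking 4, so the next rule applies.
Among Halvorsen and Vance, alphabetically by surname: Halvorsen before Vance.
Nguyen and Vasquez both have date of most recent title 6 Feb 2003, so the next rule applies.
Nguyen and Vasquez both have world ranking 192, so the next rule applies.
Among Nguyen and Vasquez, alphabetically by surname: Nguyen before Vasquez.
Johansson, Quinn and Marchetti all have ranking points 5232 pts, so the next rule applies.
Among Johansson, Quinn and Marchetti, by date of most recent title (later first): Johansson and Quinn (10 Oct 2009) before Marchetti (26 Nov 2004).
Johansson and Quinn both have world ranking 48, so the next rule applies.
Among Johansson and Quinn, alphabetically by surname: Johansson before Quinn.
So Vasquez takes precedence.

Vasquez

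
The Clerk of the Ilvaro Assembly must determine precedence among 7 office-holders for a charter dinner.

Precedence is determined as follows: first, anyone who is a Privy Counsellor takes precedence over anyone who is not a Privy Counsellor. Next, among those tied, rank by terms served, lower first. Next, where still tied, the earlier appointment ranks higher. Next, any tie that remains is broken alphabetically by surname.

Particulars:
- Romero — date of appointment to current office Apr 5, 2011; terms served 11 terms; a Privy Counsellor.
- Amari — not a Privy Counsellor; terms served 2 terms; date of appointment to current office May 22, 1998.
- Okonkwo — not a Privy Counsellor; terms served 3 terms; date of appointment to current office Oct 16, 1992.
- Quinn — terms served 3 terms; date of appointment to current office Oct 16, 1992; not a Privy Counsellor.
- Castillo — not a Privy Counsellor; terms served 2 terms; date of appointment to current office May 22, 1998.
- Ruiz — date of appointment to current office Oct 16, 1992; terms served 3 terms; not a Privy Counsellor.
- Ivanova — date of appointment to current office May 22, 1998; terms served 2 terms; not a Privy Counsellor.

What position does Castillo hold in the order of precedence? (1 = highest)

3

By the first rule: Romero (a Privy Counsellor); then Amari, Castillo, Ivanova, Okonkwo, Quinn and Ruiz (each not a Privy Counsellor).
Among Amari, Castillo, Ivanova, Okonkwo, Quinn and Ruiz, by terms served (lower first): Amari, Castillo and Ivanova (2 terms) before Okonkwo, Quinn and Ruiz (3 terms).
Amari, Castillo and Ivanova all have date of appointment to current office May 22, 1998, so the next rule applies.
Among Amari, Castillo and Ivanova, alphabetically by surname: Amari before Castillo before Ivanova.
Okonkwo, Quinn and Ruiz all have date of appointment to current office Oct 16, 1992, so the next rule applies.
Among Okonkwo, Quinn and Ruiz, alphabetically by surname: Okonkwo before Quinn before Ruiz.
Order: Romero, Amari, Castillo, Ivanova, Okonkwo, Quinn, Ruiz. So position 3.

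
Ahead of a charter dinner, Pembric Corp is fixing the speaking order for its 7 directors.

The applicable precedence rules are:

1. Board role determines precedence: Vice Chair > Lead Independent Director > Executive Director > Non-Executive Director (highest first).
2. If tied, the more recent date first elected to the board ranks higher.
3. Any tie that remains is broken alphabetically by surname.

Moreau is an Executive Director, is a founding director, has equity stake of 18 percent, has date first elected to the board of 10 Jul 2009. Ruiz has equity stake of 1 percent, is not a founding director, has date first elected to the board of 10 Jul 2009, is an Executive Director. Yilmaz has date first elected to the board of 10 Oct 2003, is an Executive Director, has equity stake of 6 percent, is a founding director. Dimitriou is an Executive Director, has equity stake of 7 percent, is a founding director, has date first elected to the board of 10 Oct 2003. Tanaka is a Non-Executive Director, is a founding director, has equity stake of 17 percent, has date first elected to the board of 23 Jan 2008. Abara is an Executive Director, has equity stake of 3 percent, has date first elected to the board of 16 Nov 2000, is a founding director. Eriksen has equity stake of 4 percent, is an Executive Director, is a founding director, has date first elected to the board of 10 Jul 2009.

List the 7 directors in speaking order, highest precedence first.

By board role: Eriksen, Moreau, Ruiz, Dimitriou, Yilmaz and Abara (Executive Director); then Tanaka (Non-Executive Director).
Among Eriksen, Moreau, Ruiz, Dimitriou, Yilmaz and Abara, by date first elected to the board (later first): Eriksen, Moreau and Ruiz (10 Jul 2009) before Dimitriou and Yilmaz (10 Oct 2003) before Abara (16 Nov 2000).
Among Eriksen, Moreau and Ruiz, alphabetically by surname: Eriksen before Moreau before Ruiz.
Among Dimitriou and Yilmaz, alphabetically by surname: Dimitriou before Yilmaz.
Full order: Eriksen, Moreau, Ruiz, Dimitriou, Yilmaz, Abara, Tanaka.

Eriksen, Moreau, Ruiz, Dimitriou, Yilmaz, Abara, Tanaka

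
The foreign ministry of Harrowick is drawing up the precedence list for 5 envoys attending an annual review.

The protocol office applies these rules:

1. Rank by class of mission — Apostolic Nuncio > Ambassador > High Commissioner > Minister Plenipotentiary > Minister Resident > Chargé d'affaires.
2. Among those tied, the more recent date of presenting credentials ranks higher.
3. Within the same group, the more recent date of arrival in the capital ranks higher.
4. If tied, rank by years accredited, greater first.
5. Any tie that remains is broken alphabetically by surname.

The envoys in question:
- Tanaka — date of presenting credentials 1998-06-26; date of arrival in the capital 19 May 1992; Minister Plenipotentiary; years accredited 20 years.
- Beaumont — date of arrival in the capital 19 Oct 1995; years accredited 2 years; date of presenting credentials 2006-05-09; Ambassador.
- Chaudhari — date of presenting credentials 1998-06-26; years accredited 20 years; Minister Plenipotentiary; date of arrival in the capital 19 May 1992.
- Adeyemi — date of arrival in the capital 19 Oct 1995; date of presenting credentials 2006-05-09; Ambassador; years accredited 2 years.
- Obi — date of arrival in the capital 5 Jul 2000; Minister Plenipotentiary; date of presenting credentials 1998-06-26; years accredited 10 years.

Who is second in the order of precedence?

By class of mission: Adeyemi and Beaumont (Ambassador); then Obi, Chaudhari and Tanaka (Minister Plenipotentiary).
Adeyemi and Beaumont both have date of presenting credentials 2006-05-09, so the next rule applies.
Adeyemi and Beaumont both have date of arrival in the capital 19 Oct 1995, so the next rule applies.
Adeyemi and Beaumont both have years accredited 2 years, so the next rule applies.
Among Adeyemi and Beaumont, alphabetically by surname: Adeyemi before Beaumont.
Obi, Chaudhari and Tanaka all have date of presenting credentials 1998-06-26, so the next rule applies.
Among Obi, Chaudhari and Tanaka, by date of arrival in the capital (later first): Obi (5 Jul 2000) before Chaudhari and Tanaka (19 May 1992).
Chaudhari and Tanaka both have years accredited 20 years, so the next rule applies.
Among Chaudhari and Tanaka, alphabetically by surname: Chaudhari before Tanaka.
Order: Adeyemi, Beaumont, Obi, Chaudhari, Tanaka.

Beaumont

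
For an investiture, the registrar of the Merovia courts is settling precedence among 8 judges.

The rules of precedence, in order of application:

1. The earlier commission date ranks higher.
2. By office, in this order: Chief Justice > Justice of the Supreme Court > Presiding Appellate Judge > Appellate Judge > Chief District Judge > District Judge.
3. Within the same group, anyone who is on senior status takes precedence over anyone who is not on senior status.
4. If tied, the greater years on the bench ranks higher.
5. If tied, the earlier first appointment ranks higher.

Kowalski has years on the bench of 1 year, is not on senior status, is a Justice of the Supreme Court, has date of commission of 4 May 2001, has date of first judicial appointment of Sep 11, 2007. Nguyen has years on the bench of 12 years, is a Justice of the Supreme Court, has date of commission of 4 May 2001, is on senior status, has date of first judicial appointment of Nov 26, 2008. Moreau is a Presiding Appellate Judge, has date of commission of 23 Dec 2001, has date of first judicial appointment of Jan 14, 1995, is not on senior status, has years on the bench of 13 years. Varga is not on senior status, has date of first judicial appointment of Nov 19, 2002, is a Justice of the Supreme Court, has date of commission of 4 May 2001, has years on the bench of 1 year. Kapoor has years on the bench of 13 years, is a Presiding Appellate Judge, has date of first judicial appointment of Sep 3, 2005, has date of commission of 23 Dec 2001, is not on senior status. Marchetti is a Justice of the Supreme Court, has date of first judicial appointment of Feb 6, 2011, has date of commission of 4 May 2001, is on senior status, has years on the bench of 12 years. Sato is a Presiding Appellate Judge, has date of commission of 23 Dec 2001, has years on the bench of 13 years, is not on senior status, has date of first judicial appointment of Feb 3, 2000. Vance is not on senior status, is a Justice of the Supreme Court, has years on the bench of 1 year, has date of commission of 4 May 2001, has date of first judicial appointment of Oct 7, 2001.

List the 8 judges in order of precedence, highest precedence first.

By date of commission (earlier first): Nguyen, Marchetti, Vance, Varga and Kowalski (each 4 May 2001); then Moreau, Sato and Kapoor (each 23 Dec 2001).
Nguyen, Marchetti, Vance, Varga and Kowalski are each Justice of the Supreme Court, so the next rule applies.
Among Nguyen, Marchetti, Vance, Varga and Kowalski, on senior status before not on senior status: Nguyen and Marchetti (on senior status) before Vance, Varga and Kowalski (not on senior status).
Nguyen and Marchetti both have years on the bench 12 years, so the next rule applies.
Among Nguyen and Marchetti, by date of first judicial appointment (earlier first): Nguyen (Nov 26, 2008) before Marchetti (Feb 6, 2011).
Vance, Varga and Kowalski all have years on the bench 1 year, so the next rule applies.
Among Vance, Varga and Kowalski, by date of first judicial appointment (earlier first): Vance (Oct 7, 2001) before Varga (Nov 19, 2002) before Kowalski (Sep 11, 2007).
Moreau, Sato and Kapoor are each Presiding Appellate Judge, so the next rule applies.
Moreau, Sato and Kapoor are each not on senior status, so the next rule applies.
Moreau, Sato and Kapoor all have years on the bench 13 years, so the next rule applies.
Among Moreau, Sato and Kapoor, by date of first judicial appointment (earlier first): Moreau (Jan 14, 1995) before Sato (Feb 3, 2000) before Kapoor (Sep 3, 2005).
Full order: Nguyen, Marchetti, Vance, Varga, Kowalski, Moreau, Sato, Kapoor.

Nguyen, Marchetti, Vance, Varga, Kowalski, Moreau, Sato, Kapoor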